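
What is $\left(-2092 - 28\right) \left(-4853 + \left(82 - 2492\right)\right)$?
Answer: $15397560$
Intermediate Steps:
$\left(-2092 - 28\right) \left(-4853 + \left(82 - 2492\right)\right) = - 2120 \left(-4853 + \left(82 - 2492\right)\right) = - 2120 \left(-4853 - 2410\right) = \left(-2120\right) \left(-7263\right) = 15397560$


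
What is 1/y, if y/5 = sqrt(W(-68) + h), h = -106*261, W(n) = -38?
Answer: -I*sqrt(6926)/69260 ≈ -0.0012016*I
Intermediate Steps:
h = -27666
y = 10*I*sqrt(6926) (y = 5*sqrt(-38 - 27666) = 5*sqrt(-27704) = 5*(2*I*sqrt(6926)) = 10*I*sqrt(6926) ≈ 832.23*I)
1/y = 1/(10*I*sqrt(6926)) = -I*sqrt(6926)/69260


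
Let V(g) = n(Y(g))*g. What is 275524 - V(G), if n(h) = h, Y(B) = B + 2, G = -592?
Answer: -73756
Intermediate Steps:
Y(B) = 2 + B
V(g) = g*(2 + g) (V(g) = (2 + g)*g = g*(2 + g))
275524 - V(G) = 275524 - (-592)*(2 - 592) = 275524 - (-592)*(-590) = 275524 - 1*349280 = 275524 - 349280 = -73756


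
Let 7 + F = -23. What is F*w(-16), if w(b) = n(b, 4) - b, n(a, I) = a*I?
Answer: 1440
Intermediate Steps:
F = -30 (F = -7 - 23 = -30)
n(a, I) = I*a
w(b) = 3*b (w(b) = 4*b - b = 3*b)
F*w(-16) = -90*(-16) = -30*(-48) = 1440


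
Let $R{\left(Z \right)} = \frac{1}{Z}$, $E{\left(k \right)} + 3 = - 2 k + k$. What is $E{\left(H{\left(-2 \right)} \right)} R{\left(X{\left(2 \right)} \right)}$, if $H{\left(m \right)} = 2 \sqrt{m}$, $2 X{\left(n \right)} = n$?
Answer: $-3 - 2 i \sqrt{2} \approx -3.0 - 2.8284 i$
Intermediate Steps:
$X{\left(n \right)} = \frac{n}{2}$
$E{\left(k \right)} = -3 - k$ ($E{\left(k \right)} = -3 + \left(- 2 k + k\right) = -3 - k$)
$E{\left(H{\left(-2 \right)} \right)} R{\left(X{\left(2 \right)} \right)} = \frac{-3 - 2 \sqrt{-2}}{\frac{1}{2} \cdot 2} = \frac{-3 - 2 i \sqrt{2}}{1} = \left(-3 - 2 i \sqrt{2}\right) 1 = -3 - 2 i \sqrt{2}$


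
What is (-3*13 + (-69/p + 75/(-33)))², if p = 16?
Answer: 64368529/30976 ≈ 2078.0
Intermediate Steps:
(-3*13 + (-69/p + 75/(-33)))² = (-3*13 + (-69/16 + 75/(-33)))² = (-39 + (-69*1/16 + 75*(-1/33)))² = (-39 + (-69/16 - 25/11))² = (-39 - 1159/176)² = (-8023/176)² = 64368529/30976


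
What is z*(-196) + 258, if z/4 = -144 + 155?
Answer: -8366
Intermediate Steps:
z = 44 (z = 4*(-144 + 155) = 4*11 = 44)
z*(-196) + 258 = 44*(-196) + 258 = -8624 + 258 = -8366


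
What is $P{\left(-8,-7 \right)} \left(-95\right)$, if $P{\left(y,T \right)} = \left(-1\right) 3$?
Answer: $285$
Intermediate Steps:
$P{\left(y,T \right)} = -3$
$P{\left(-8,-7 \right)} \left(-95\right) = \left(-3\right) \left(-95\right) = 285$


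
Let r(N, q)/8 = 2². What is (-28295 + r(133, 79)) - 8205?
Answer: -36468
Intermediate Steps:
r(N, q) = 32 (r(N, q) = 8*2² = 8*4 = 32)
(-28295 + r(133, 79)) - 8205 = (-28295 + 32) - 8205 = -28263 - 8205 = -36468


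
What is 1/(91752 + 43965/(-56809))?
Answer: 56809/5212295403 ≈ 1.0899e-5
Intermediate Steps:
1/(91752 + 43965/(-56809)) = 1/(91752 + 43965*(-1/56809)) = 1/(91752 - 43965/56809) = 1/(5212295403/56809) = 56809/5212295403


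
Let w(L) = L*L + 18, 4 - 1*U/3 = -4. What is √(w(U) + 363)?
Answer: √957 ≈ 30.935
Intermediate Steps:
U = 24 (U = 12 - 3*(-4) = 12 + 12 = 24)
w(L) = 18 + L² (w(L) = L² + 18 = 18 + L²)
√(w(U) + 363) = √((18 + 24²) + 363) = √((18 + 576) + 363) = √(594 + 363) = √957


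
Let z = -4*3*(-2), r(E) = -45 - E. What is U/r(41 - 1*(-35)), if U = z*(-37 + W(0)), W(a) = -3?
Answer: 960/121 ≈ 7.9339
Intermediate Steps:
z = 24 (z = -12*(-2) = 24)
U = -960 (U = 24*(-37 - 3) = 24*(-40) = -960)
U/r(41 - 1*(-35)) = -960/(-45 - (41 - 1*(-35))) = -960/(-45 - (41 + 35)) = -960/(-45 - 1*76) = -960/(-45 - 76) = -960/(-121) = -960*(-1/121) = 960/121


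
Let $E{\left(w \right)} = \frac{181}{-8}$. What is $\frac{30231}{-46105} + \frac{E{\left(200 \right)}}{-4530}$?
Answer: $- \frac{217445287}{334169040} \approx -0.6507$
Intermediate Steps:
$E{\left(w \right)} = - \frac{181}{8}$ ($E{\left(w \right)} = 181 \left(- \frac{1}{8}\right) = - \frac{181}{8}$)
$\frac{30231}{-46105} + \frac{E{\left(200 \right)}}{-4530} = \frac{30231}{-46105} - \frac{181}{8 \left(-4530\right)} = 30231 \left(- \frac{1}{46105}\right) - - \frac{181}{36240} = - \frac{30231}{46105} + \frac{181}{36240} = - \frac{217445287}{334169040}$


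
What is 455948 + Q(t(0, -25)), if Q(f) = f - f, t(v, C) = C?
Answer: 455948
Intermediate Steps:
Q(f) = 0
455948 + Q(t(0, -25)) = 455948 + 0 = 455948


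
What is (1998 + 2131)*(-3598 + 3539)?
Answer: -243611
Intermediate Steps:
(1998 + 2131)*(-3598 + 3539) = 4129*(-59) = -243611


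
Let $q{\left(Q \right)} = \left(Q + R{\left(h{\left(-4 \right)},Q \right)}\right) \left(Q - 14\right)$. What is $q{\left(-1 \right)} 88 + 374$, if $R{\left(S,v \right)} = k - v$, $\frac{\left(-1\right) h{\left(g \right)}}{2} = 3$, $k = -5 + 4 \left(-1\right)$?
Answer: $12254$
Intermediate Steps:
$k = -9$ ($k = -5 - 4 = -9$)
$h{\left(g \right)} = -6$ ($h{\left(g \right)} = \left(-2\right) 3 = -6$)
$R{\left(S,v \right)} = -9 - v$
$q{\left(Q \right)} = 126 - 9 Q$ ($q{\left(Q \right)} = \left(Q - \left(9 + Q\right)\right) \left(Q - 14\right) = - 9 \left(-14 + Q\right) = 126 - 9 Q$)
$q{\left(-1 \right)} 88 + 374 = \left(126 - -9\right) 88 + 374 = \left(126 + 9\right) 88 + 374 = 135 \cdot 88 + 374 = 11880 + 374 = 12254$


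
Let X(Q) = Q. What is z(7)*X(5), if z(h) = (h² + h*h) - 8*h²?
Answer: -1470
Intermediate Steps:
z(h) = -6*h² (z(h) = (h² + h²) - 8*h² = 2*h² - 8*h² = -6*h²)
z(7)*X(5) = -6*7²*5 = -6*49*5 = -294*5 = -1470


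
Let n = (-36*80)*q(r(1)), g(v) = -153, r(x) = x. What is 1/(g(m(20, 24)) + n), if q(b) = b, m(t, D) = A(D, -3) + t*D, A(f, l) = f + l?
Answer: -1/3033 ≈ -0.00032971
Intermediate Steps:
m(t, D) = -3 + D + D*t (m(t, D) = (D - 3) + t*D = (-3 + D) + D*t = -3 + D + D*t)
n = -2880 (n = -36*80*1 = -2880*1 = -2880)
1/(g(m(20, 24)) + n) = 1/(-153 - 2880) = 1/(-3033) = -1/3033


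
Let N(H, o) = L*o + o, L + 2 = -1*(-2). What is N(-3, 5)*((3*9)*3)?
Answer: 405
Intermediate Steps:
L = 0 (L = -2 - 1*(-2) = -2 + 2 = 0)
N(H, o) = o (N(H, o) = 0*o + o = 0 + o = o)
N(-3, 5)*((3*9)*3) = 5*((3*9)*3) = 5*(27*3) = 5*81 = 405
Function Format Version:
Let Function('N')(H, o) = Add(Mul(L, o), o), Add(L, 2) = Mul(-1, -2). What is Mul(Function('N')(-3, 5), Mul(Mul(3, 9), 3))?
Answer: 405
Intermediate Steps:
L = 0 (L = Add(-2, Mul(-1, -2)) = Add(-2, 2) = 0)
Function('N')(H, o) = o (Function('N')(H, o) = Add(Mul(0, o), o) = Add(0, o) = o)
Mul(Function('N')(-3, 5), Mul(Mul(3, 9), 3)) = Mul(5, Mul(Mul(3, 9), 3)) = Mul(5, Mul(27, 3)) = Mul(5, 81) = 405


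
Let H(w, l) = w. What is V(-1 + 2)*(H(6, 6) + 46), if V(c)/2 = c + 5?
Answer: 624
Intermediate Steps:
V(c) = 10 + 2*c (V(c) = 2*(c + 5) = 2*(5 + c) = 10 + 2*c)
V(-1 + 2)*(H(6, 6) + 46) = (10 + 2*(-1 + 2))*(6 + 46) = (10 + 2*1)*52 = (10 + 2)*52 = 12*52 = 624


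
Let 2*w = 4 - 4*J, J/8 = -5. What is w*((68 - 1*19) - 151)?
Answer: -8364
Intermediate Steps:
J = -40 (J = 8*(-5) = -40)
w = 82 (w = (4 - 4*(-40))/2 = (4 + 160)/2 = (½)*164 = 82)
w*((68 - 1*19) - 151) = 82*((68 - 1*19) - 151) = 82*((68 - 19) - 151) = 82*(49 - 151) = 82*(-102) = -8364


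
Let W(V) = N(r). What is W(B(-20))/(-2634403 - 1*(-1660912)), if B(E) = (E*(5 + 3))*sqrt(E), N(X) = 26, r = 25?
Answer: -26/973491 ≈ -2.6708e-5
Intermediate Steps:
B(E) = 8*E**(3/2) (B(E) = (E*8)*sqrt(E) = (8*E)*sqrt(E) = 8*E**(3/2))
W(V) = 26
W(B(-20))/(-2634403 - 1*(-1660912)) = 26/(-2634403 - 1*(-1660912)) = 26/(-2634403 + 1660912) = 26/(-973491) = 26*(-1/973491) = -26/973491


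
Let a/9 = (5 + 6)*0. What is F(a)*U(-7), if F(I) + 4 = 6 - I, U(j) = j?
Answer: -14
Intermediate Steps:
a = 0 (a = 9*((5 + 6)*0) = 9*(11*0) = 9*0 = 0)
F(I) = 2 - I (F(I) = -4 + (6 - I) = 2 - I)
F(a)*U(-7) = (2 - 1*0)*(-7) = (2 + 0)*(-7) = 2*(-7) = -14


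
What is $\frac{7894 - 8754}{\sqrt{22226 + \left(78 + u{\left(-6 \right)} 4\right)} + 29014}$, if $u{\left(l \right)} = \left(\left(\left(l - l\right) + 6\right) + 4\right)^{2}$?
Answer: $- \frac{6238010}{210447373} + \frac{860 \sqrt{1419}}{210447373} \approx -0.029488$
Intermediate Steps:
$u{\left(l \right)} = 100$ ($u{\left(l \right)} = \left(\left(0 + 6\right) + 4\right)^{2} = \left(6 + 4\right)^{2} = 10^{2} = 100$)
$\frac{7894 - 8754}{\sqrt{22226 + \left(78 + u{\left(-6 \right)} 4\right)} + 29014} = \frac{7894 - 8754}{\sqrt{22226 + \left(78 + 100 \cdot 4\right)} + 29014} = - \frac{860}{\sqrt{22226 + \left(78 + 400\right)} + 29014} = - \frac{860}{\sqrt{22226 + 478} + 29014} = - \frac{860}{\sqrt{22704} + 29014} = - \frac{860}{4 \sqrt{1419} + 29014} = - \frac{860}{29014 + 4 \sqrt{1419}}$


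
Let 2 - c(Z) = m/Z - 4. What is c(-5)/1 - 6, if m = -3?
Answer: -⅗ ≈ -0.60000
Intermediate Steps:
c(Z) = 6 + 3/Z (c(Z) = 2 - (-3/Z - 4) = 2 - (-4 - 3/Z) = 2 + (4 + 3/Z) = 6 + 3/Z)
c(-5)/1 - 6 = (6 + 3/(-5))/1 - 6 = 1*(6 + 3*(-⅕)) - 6 = 1*(6 - ⅗) - 6 = 1*(27/5) - 6 = 27/5 - 6 = -⅗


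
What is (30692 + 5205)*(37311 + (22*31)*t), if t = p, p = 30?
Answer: 2073805587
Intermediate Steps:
t = 30
(30692 + 5205)*(37311 + (22*31)*t) = (30692 + 5205)*(37311 + (22*31)*30) = 35897*(37311 + 682*30) = 35897*(37311 + 20460) = 35897*57771 = 2073805587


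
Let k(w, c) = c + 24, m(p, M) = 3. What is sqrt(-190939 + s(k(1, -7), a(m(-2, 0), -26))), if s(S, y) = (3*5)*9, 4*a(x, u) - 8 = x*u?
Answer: 2*I*sqrt(47701) ≈ 436.81*I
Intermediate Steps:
a(x, u) = 2 + u*x/4 (a(x, u) = 2 + (x*u)/4 = 2 + (u*x)/4 = 2 + u*x/4)
k(w, c) = 24 + c
s(S, y) = 135 (s(S, y) = 15*9 = 135)
sqrt(-190939 + s(k(1, -7), a(m(-2, 0), -26))) = sqrt(-190939 + 135) = sqrt(-190804) = 2*I*sqrt(47701)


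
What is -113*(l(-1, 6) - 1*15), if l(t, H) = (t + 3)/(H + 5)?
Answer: 18419/11 ≈ 1674.5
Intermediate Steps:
l(t, H) = (3 + t)/(5 + H)
-113*(l(-1, 6) - 1*15) = -113*((3 - 1)/(5 + 6) - 1*15) = -113*(2/11 - 15) = -113*(-163/11) = 18419/11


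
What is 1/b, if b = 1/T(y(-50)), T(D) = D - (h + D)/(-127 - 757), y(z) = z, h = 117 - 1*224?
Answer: -44357/884 ≈ -50.178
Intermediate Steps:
h = -107 (h = 117 - 224 = -107)
T(D) = -107/884 + 885*D/884 (T(D) = D - (-107 + D)/(-127 - 757) = D - (-107 + D)/(-884) = D - (-107 + D)*(-1)/884 = D - (107/884 - D/884) = D + (-107/884 + D/884) = -107/884 + 885*D/884)
b = -884/44357 (b = 1/(-107/884 + (885/884)*(-50)) = 1/(-107/884 - 22125/442) = 1/(-44357/884) = -884/44357 ≈ -0.019929)
1/b = 1/(-884/44357) = -44357/884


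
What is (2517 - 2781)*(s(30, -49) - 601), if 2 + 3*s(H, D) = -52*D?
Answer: -65384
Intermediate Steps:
s(H, D) = -2/3 - 52*D/3 (s(H, D) = -2/3 + (-52*D)/3 = -2/3 - 52*D/3)
(2517 - 2781)*(s(30, -49) - 601) = (2517 - 2781)*((-2/3 - 52/3*(-49)) - 601) = -264*((-2/3 + 2548/3) - 601) = -264*(2546/3 - 601) = -264*743/3 = -65384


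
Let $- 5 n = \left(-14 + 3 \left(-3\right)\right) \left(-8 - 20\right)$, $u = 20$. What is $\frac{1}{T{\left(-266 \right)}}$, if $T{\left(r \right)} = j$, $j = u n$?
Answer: $- \frac{1}{2576} \approx -0.0003882$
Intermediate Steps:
$n = - \frac{644}{5}$ ($n = - \frac{\left(-14 + 3 \left(-3\right)\right) \left(-8 - 20\right)}{5} = - \frac{\left(-14 - 9\right) \left(-28\right)}{5} = - \frac{\left(-23\right) \left(-28\right)}{5} = \left(- \frac{1}{5}\right) 644 = - \frac{644}{5} \approx -128.8$)
$j = -2576$ ($j = 20 \left(- \frac{644}{5}\right) = -2576$)
$T{\left(r \right)} = -2576$
$\frac{1}{T{\left(-266 \right)}} = \frac{1}{-2576} = - \frac{1}{2576}$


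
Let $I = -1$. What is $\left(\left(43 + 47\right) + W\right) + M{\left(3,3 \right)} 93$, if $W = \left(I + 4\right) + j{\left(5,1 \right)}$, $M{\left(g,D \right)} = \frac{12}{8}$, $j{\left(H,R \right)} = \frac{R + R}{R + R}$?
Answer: $\frac{467}{2} \approx 233.5$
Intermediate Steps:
$j{\left(H,R \right)} = 1$ ($j{\left(H,R \right)} = \frac{2 R}{2 R} = 2 R \frac{1}{2 R} = 1$)
$M{\left(g,D \right)} = \frac{3}{2}$ ($M{\left(g,D \right)} = 12 \cdot \frac{1}{8} = \frac{3}{2}$)
$W = 4$ ($W = \left(-1 + 4\right) + 1 = 3 + 1 = 4$)
$\left(\left(43 + 47\right) + W\right) + M{\left(3,3 \right)} 93 = \left(\left(43 + 47\right) + 4\right) + \frac{3}{2} \cdot 93 = \left(90 + 4\right) + \frac{279}{2} = 94 + \frac{279}{2} = \frac{467}{2}$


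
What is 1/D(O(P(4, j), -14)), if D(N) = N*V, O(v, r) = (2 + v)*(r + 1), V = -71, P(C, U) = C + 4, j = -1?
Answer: 1/9230 ≈ 0.00010834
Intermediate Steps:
P(C, U) = 4 + C
O(v, r) = (1 + r)*(2 + v) (O(v, r) = (2 + v)*(1 + r) = (1 + r)*(2 + v))
D(N) = -71*N (D(N) = N*(-71) = -71*N)
1/D(O(P(4, j), -14)) = 1/(-71*(2 + (4 + 4) + 2*(-14) - 14*(4 + 4))) = 1/(-71*(2 + 8 - 28 - 14*8)) = 1/(-71*(2 + 8 - 28 - 112)) = 1/(-71*(-130)) = 1/9230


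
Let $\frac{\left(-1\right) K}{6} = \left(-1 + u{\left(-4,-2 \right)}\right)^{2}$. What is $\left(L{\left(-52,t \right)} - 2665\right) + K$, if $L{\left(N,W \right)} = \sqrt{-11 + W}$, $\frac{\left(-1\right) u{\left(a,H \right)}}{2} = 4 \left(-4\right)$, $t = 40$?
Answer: $-8431 + \sqrt{29} \approx -8425.6$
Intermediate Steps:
$u{\left(a,H \right)} = 32$ ($u{\left(a,H \right)} = - 2 \cdot 4 \left(-4\right) = \left(-2\right) \left(-16\right) = 32$)
$K = -5766$ ($K = - 6 \left(-1 + 32\right)^{2} = - 6 \cdot 31^{2} = \left(-6\right) 961 = -5766$)
$\left(L{\left(-52,t \right)} - 2665\right) + K = \left(\sqrt{-11 + 40} - 2665\right) - 5766 = \left(\sqrt{29} - 2665\right) - 5766 = \left(-2665 + \sqrt{29}\right) - 5766 = -8431 + \sqrt{29}$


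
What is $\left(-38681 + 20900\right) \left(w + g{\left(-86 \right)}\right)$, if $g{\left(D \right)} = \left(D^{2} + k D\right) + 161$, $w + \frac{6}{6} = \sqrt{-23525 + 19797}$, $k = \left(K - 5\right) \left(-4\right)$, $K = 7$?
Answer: $-146586564 - 71124 i \sqrt{233} \approx -1.4659 \cdot 10^{8} - 1.0857 \cdot 10^{6} i$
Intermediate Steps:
$k = -8$ ($k = \left(7 - 5\right) \left(-4\right) = 2 \left(-4\right) = -8$)
$w = -1 + 4 i \sqrt{233}$ ($w = -1 + \sqrt{-23525 + 19797} = -1 + \sqrt{-3728} = -1 + 4 i \sqrt{233} \approx -1.0 + 61.057 i$)
$g{\left(D \right)} = 161 + D^{2} - 8 D$ ($g{\left(D \right)} = \left(D^{2} - 8 D\right) + 161 = 161 + D^{2} - 8 D$)
$\left(-38681 + 20900\right) \left(w + g{\left(-86 \right)}\right) = \left(-38681 + 20900\right) \left(\left(-1 + 4 i \sqrt{233}\right) + \left(161 + \left(-86\right)^{2} - -688\right)\right) = - 17781 \left(\left(-1 + 4 i \sqrt{233}\right) + \left(161 + 7396 + 688\right)\right) = - 17781 \left(\left(-1 + 4 i \sqrt{233}\right) + 8245\right) = - 17781 \left(8244 + 4 i \sqrt{233}\right) = -146586564 - 71124 i \sqrt{233}$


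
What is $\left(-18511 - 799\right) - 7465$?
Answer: $-26775$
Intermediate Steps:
$\left(-18511 - 799\right) - 7465 = -19310 - 7465 = -26775$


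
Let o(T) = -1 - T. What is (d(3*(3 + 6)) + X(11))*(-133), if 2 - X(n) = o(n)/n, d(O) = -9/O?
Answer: -12103/33 ≈ -366.76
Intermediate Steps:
X(n) = 2 - (-1 - n)/n
(d(3*(3 + 6)) + X(11))*(-133) = (-9*1/(3*(3 + 6)) + (3 + 1/11))*(-133) = (-9/(3*9) + (3 + 1/11))*(-133) = (-9/27 + 34/11)*(-133) = (-9*1/27 + 34/11)*(-133) = (-1/3 + 34/11)*(-133) = (91/33)*(-133) = -12103/33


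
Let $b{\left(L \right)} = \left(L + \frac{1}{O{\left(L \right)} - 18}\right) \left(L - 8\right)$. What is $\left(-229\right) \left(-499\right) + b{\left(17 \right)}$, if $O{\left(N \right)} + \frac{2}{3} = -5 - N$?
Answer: $\frac{13959701}{122} \approx 1.1442 \cdot 10^{5}$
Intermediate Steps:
$O{\left(N \right)} = - \frac{17}{3} - N$ ($O{\left(N \right)} = - \frac{2}{3} - \left(5 + N\right) = - \frac{17}{3} - N$)
$b{\left(L \right)} = \left(-8 + L\right) \left(L + \frac{1}{- \frac{71}{3} - L}\right)$ ($b{\left(L \right)} = \left(L + \frac{1}{\left(- \frac{17}{3} - L\right) - 18}\right) \left(L - 8\right) = \left(L + \frac{1}{- \frac{71}{3} - L}\right) \left(-8 + L\right) = \left(-8 + L\right) \left(L + \frac{1}{- \frac{71}{3} - L}\right)$)
$\left(-229\right) \left(-499\right) + b{\left(17 \right)} = \left(-229\right) \left(-499\right) + \frac{24 - 9707 + 3 \cdot 17^{3} + 47 \cdot 17^{2}}{71 + 3 \cdot 17} = 114271 + \frac{24 - 9707 + 3 \cdot 4913 + 47 \cdot 289}{71 + 51} = 114271 + \frac{24 - 9707 + 14739 + 13583}{122} = 114271 + \frac{1}{122} \cdot 18639 = 114271 + \frac{18639}{122} = \frac{13959701}{122}$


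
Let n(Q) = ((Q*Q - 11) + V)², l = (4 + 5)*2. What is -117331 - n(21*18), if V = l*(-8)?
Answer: -20371684772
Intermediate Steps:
l = 18 (l = 9*2 = 18)
V = -144 (V = 18*(-8) = -144)
n(Q) = (-155 + Q²)² (n(Q) = ((Q*Q - 11) - 144)² = ((Q² - 11) - 144)² = ((-11 + Q²) - 144)² = (-155 + Q²)²)
-117331 - n(21*18) = -117331 - (-155 + (21*18)²)² = -117331 - (-155 + 378²)² = -117331 - (-155 + 142884)² = -117331 - 1*142729² = -117331 - 1*20371567441 = -117331 - 20371567441 = -20371684772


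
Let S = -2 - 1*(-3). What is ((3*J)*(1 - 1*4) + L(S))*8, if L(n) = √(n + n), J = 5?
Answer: -360 + 8*√2 ≈ -348.69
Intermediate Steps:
S = 1 (S = -2 + 3 = 1)
L(n) = √2*√n (L(n) = √(2*n) = √2*√n)
((3*J)*(1 - 1*4) + L(S))*8 = ((3*5)*(1 - 1*4) + √2*√1)*8 = (15*(1 - 4) + √2*1)*8 = (15*(-3) + √2)*8 = (-45 + √2)*8 = -360 + 8*√2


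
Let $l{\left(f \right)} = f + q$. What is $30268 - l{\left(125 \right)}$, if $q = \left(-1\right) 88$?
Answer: $30231$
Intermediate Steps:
$q = -88$
$l{\left(f \right)} = -88 + f$ ($l{\left(f \right)} = f - 88 = -88 + f$)
$30268 - l{\left(125 \right)} = 30268 - \left(-88 + 125\right) = 30268 - 37 = 30231$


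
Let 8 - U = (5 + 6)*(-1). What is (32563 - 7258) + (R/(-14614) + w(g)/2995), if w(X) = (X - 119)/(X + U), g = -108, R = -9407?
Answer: 98576487655113/3895434770 ≈ 25306.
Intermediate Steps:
U = 19 (U = 8 - (5 + 6)*(-1) = 8 - 11*(-1) = 8 - 1*(-11) = 8 + 11 = 19)
w(X) = (-119 + X)/(19 + X) (w(X) = (X - 119)/(X + 19) = (-119 + X)/(19 + X))
(32563 - 7258) + (R/(-14614) + w(g)/2995) = (32563 - 7258) + (-9407/(-14614) + ((-119 - 108)/(19 - 108))/2995) = 25305 + (-9407*(-1/14614) + (-227/(-89))*(1/2995)) = 25305 + (9407/14614 - 1/89*(-227)*(1/2995)) = 25305 + (9407/14614 + (227/89)*(1/2995)) = 25305 + (9407/14614 + 227/266555) = 25305 + 2510800263/3895434770 = 98576487655113/3895434770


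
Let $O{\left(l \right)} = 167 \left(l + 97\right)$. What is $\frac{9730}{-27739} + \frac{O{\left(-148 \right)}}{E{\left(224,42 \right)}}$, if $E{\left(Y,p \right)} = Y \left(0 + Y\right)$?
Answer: $- \frac{724465543}{1391832064} \approx -0.52051$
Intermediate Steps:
$O{\left(l \right)} = 16199 + 167 l$ ($O{\left(l \right)} = 167 \left(97 + l\right) = 16199 + 167 l$)
$E{\left(Y,p \right)} = Y^{2}$ ($E{\left(Y,p \right)} = Y Y = Y^{2}$)
$\frac{9730}{-27739} + \frac{O{\left(-148 \right)}}{E{\left(224,42 \right)}} = \frac{9730}{-27739} + \frac{16199 + 167 \left(-148\right)}{224^{2}} = 9730 \left(- \frac{1}{27739}\right) + \frac{16199 - 24716}{50176} = - \frac{9730}{27739} - \frac{8517}{50176} = - \frac{724465543}{1391832064}$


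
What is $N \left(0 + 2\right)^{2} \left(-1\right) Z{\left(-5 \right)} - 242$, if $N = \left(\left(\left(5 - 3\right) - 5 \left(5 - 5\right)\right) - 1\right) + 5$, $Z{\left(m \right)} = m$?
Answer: $-122$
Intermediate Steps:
$N = 6$ ($N = \left(\left(2 - 0\right) - 1\right) + 5 = \left(\left(2 + 0\right) - 1\right) + 5 = \left(2 - 1\right) + 5 = 1 + 5 = 6$)
$N \left(0 + 2\right)^{2} \left(-1\right) Z{\left(-5 \right)} - 242 = 6 \left(0 + 2\right)^{2} \left(-1\right) \left(-5\right) - 242 = 6 \cdot 2^{2} \left(-1\right) \left(-5\right) - 242 = 6 \cdot 4 \left(-1\right) \left(-5\right) - 242 = 24 \left(-1\right) \left(-5\right) - 242 = \left(-24\right) \left(-5\right) - 242 = 120 - 242 = -122$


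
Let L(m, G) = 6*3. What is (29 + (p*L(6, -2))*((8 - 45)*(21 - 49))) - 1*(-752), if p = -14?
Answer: -260291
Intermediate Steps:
L(m, G) = 18
(29 + (p*L(6, -2))*((8 - 45)*(21 - 49))) - 1*(-752) = (29 + (-14*18)*((8 - 45)*(21 - 49))) - 1*(-752) = (29 - (-9324)*(-28)) + 752 = (29 - 252*1036) + 752 = (29 - 261072) + 752 = -261043 + 752 = -260291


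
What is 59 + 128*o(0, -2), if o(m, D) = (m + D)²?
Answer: 571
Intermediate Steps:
o(m, D) = (D + m)²
59 + 128*o(0, -2) = 59 + 128*(-2 + 0)² = 59 + 128*(-2)² = 59 + 128*4 = 59 + 512 = 571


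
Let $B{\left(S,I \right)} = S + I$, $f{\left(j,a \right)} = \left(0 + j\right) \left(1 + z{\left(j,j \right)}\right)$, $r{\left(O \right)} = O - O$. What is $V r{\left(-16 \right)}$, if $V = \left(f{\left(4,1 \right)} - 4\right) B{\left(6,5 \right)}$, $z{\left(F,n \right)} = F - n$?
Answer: $0$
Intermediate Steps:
$r{\left(O \right)} = 0$
$f{\left(j,a \right)} = j$ ($f{\left(j,a \right)} = \left(0 + j\right) \left(1 + \left(j - j\right)\right) = j \left(1 + 0\right) = j 1 = j$)
$B{\left(S,I \right)} = I + S$
$V = 0$ ($V = \left(4 - 4\right) \left(5 + 6\right) = 0 \cdot 11 = 0$)
$V r{\left(-16 \right)} = 0 \cdot 0 = 0$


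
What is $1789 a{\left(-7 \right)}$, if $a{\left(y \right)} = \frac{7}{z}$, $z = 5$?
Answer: $\frac{12523}{5} \approx 2504.6$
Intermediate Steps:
$a{\left(y \right)} = \frac{7}{5}$
$1789 a{\left(-7 \right)} = 1789 \cdot \frac{7}{5} = \frac{12523}{5}$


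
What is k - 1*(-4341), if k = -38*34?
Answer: 3049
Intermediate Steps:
k = -1292
k - 1*(-4341) = -1292 - 1*(-4341) = -1292 + 4341 = 3049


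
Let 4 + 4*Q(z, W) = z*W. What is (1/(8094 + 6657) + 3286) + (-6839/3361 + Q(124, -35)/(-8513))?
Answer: 1386079157303780/422058458943 ≈ 3284.1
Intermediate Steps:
Q(z, W) = -1 + W*z/4 (Q(z, W) = -1 + (z*W)/4 = -1 + (W*z)/4 = -1 + W*z/4)
(1/(8094 + 6657) + 3286) + (-6839/3361 + Q(124, -35)/(-8513)) = (1/(8094 + 6657) + 3286) + (-6839/3361 + (-1 + (¼)*(-35)*124)/(-8513)) = (1/14751 + 3286) + (-6839*1/3361 + (-1 - 1085)*(-1/8513)) = (1/14751 + 3286) + (-6839/3361 - 1086*(-1/8513)) = 48471787/14751 + (-6839/3361 + 1086/8513) = 48471787/14751 - 54570361/28612193 = 1386079157303780/422058458943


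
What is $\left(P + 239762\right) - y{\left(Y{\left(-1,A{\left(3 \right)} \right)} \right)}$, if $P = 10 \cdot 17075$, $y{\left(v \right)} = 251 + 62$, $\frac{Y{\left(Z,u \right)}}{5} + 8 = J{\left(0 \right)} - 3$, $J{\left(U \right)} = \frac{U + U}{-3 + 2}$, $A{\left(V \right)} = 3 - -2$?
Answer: $410199$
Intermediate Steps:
$A{\left(V \right)} = 5$ ($A{\left(V \right)} = 3 + 2 = 5$)
$J{\left(U \right)} = - 2 U$ ($J{\left(U \right)} = \frac{2 U}{-1} = 2 U \left(-1\right) = - 2 U$)
$Y{\left(Z,u \right)} = -55$ ($Y{\left(Z,u \right)} = -40 + 5 \left(\left(-2\right) 0 - 3\right) = -40 + 5 \left(0 - 3\right) = -40 + 5 \left(-3\right) = -40 - 15 = -55$)
$y{\left(v \right)} = 313$
$P = 170750$
$\left(P + 239762\right) - y{\left(Y{\left(-1,A{\left(3 \right)} \right)} \right)} = \left(170750 + 239762\right) - 313 = 410512 - 313 = 410199$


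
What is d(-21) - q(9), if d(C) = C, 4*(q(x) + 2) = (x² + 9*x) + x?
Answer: -247/4 ≈ -61.750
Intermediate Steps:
q(x) = -2 + x²/4 + 5*x/2 (q(x) = -2 + ((x² + 9*x) + x)/4 = -2 + (x² + 10*x)/4 = -2 + (x²/4 + 5*x/2) = -2 + x²/4 + 5*x/2)
d(-21) - q(9) = -21 - (-2 + (¼)*9² + (5/2)*9) = -21 - (-2 + (¼)*81 + 45/2) = -21 - (-2 + 81/4 + 45/2) = -21 - 1*163/4 = -21 - 163/4 = -247/4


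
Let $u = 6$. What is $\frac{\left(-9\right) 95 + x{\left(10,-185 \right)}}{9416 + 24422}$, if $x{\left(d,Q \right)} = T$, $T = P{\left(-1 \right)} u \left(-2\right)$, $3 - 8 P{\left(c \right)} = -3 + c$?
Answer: $- \frac{1731}{67676} \approx -0.025578$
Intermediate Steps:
$P{\left(c \right)} = \frac{3}{4} - \frac{c}{8}$ ($P{\left(c \right)} = \frac{3}{8} - \frac{-3 + c}{8} = \frac{3}{8} - \left(- \frac{3}{8} + \frac{c}{8}\right) = \frac{3}{4} - \frac{c}{8}$)
$T = - \frac{21}{2}$ ($T = \left(\frac{3}{4} - - \frac{1}{8}\right) 6 \left(-2\right) = \left(\frac{3}{4} + \frac{1}{8}\right) 6 \left(-2\right) = \frac{7}{8} \cdot 6 \left(-2\right) = \frac{21}{4} \left(-2\right) = - \frac{21}{2} \approx -10.5$)
$x{\left(d,Q \right)} = - \frac{21}{2}$
$\frac{\left(-9\right) 95 + x{\left(10,-185 \right)}}{9416 + 24422} = \frac{\left(-9\right) 95 - \frac{21}{2}}{9416 + 24422} = \frac{-855 - \frac{21}{2}}{33838} = \left(- \frac{1731}{2}\right) \frac{1}{33838} = - \frac{1731}{67676}$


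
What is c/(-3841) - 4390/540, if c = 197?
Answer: -1696837/207414 ≈ -8.1809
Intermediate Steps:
c/(-3841) - 4390/540 = 197/(-3841) - 4390/540 = 197*(-1/3841) - 4390*1/540 = -197/3841 - 439/54 = -1696837/207414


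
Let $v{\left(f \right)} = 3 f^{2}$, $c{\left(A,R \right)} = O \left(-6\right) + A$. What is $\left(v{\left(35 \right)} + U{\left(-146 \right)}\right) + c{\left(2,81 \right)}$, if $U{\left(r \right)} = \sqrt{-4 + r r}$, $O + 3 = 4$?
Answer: $3671 + 24 \sqrt{37} \approx 3817.0$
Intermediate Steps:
$O = 1$ ($O = -3 + 4 = 1$)
$c{\left(A,R \right)} = -6 + A$ ($c{\left(A,R \right)} = 1 \left(-6\right) + A = -6 + A$)
$U{\left(r \right)} = \sqrt{-4 + r^{2}}$
$\left(v{\left(35 \right)} + U{\left(-146 \right)}\right) + c{\left(2,81 \right)} = \left(3 \cdot 35^{2} + \sqrt{-4 + \left(-146\right)^{2}}\right) + \left(-6 + 2\right) = \left(3 \cdot 1225 + \sqrt{-4 + 21316}\right) - 4 = \left(3675 + \sqrt{21312}\right) - 4 = \left(3675 + 24 \sqrt{37}\right) - 4 = 3671 + 24 \sqrt{37}$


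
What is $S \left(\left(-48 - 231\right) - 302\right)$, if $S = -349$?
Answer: $202769$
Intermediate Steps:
$S \left(\left(-48 - 231\right) - 302\right) = - 349 \left(\left(-48 - 231\right) - 302\right) = - 349 \left(-279 - 302\right) = \left(-349\right) \left(-581\right) = 202769$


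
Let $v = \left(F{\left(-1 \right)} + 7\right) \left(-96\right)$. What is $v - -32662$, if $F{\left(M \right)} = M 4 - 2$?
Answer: $32566$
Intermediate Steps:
$F{\left(M \right)} = -2 + 4 M$ ($F{\left(M \right)} = 4 M - 2 = -2 + 4 M$)
$v = -96$ ($v = \left(\left(-2 + 4 \left(-1\right)\right) + 7\right) \left(-96\right) = \left(\left(-2 - 4\right) + 7\right) \left(-96\right) = \left(-6 + 7\right) \left(-96\right) = 1 \left(-96\right) = -96$)
$v - -32662 = -96 - -32662 = -96 + 32662 = 32566$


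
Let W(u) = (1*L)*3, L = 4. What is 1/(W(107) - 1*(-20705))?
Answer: 1/20717 ≈ 4.8270e-5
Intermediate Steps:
W(u) = 12 (W(u) = (1*4)*3 = 4*3 = 12)
1/(W(107) - 1*(-20705)) = 1/(12 - 1*(-20705)) = 1/(12 + 20705) = 1/20717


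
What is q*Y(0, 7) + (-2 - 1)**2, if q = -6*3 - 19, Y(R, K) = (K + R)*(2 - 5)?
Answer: 786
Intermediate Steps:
Y(R, K) = -3*K - 3*R (Y(R, K) = (K + R)*(-3) = -3*K - 3*R)
q = -37 (q = -18 - 19 = -37)
q*Y(0, 7) + (-2 - 1)**2 = -37*(-3*7 - 3*0) + (-2 - 1)**2 = -37*(-21 + 0) + (-3)**2 = -37*(-21) + 9 = 777 + 9 = 786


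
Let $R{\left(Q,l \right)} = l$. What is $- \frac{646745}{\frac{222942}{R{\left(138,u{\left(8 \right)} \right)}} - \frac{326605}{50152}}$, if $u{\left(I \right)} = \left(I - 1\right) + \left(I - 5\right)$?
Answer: $- \frac{162177776200}{5588860567} \approx -29.018$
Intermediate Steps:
$u{\left(I \right)} = -6 + 2 I$ ($u{\left(I \right)} = \left(-1 + I\right) + \left(-5 + I\right) = -6 + 2 I$)
$- \frac{646745}{\frac{222942}{R{\left(138,u{\left(8 \right)} \right)}} - \frac{326605}{50152}} = - \frac{646745}{\frac{222942}{-6 + 2 \cdot 8} - \frac{326605}{50152}} = - \frac{646745}{\frac{222942}{-6 + 16} - \frac{326605}{50152}} = - \frac{646745}{\frac{222942}{10} - \frac{326605}{50152}} = - \frac{646745}{222942 \cdot \frac{1}{10} - \frac{326605}{50152}} = - \frac{646745}{\frac{111471}{5} - \frac{326605}{50152}} = - \frac{646745}{\frac{5588860567}{250760}} = \left(-646745\right) \frac{250760}{5588860567} = - \frac{162177776200}{5588860567}$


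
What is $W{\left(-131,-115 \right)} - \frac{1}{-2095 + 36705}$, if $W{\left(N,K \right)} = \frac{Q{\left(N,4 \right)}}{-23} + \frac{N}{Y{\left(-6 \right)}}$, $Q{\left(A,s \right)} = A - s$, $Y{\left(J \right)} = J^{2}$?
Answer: $\frac{31961921}{14328540} \approx 2.2306$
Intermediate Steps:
$W{\left(N,K \right)} = \frac{4}{23} - \frac{13 N}{828}$ ($W{\left(N,K \right)} = \frac{N - 4}{-23} + \frac{N}{\left(-6\right)^{2}} = \left(N - 4\right) \left(- \frac{1}{23}\right) + \frac{N}{36} = \left(-4 + N\right) \left(- \frac{1}{23}\right) + N \frac{1}{36} = \left(\frac{4}{23} - \frac{N}{23}\right) + \frac{N}{36} = \frac{4}{23} - \frac{13 N}{828}$)
$W{\left(-131,-115 \right)} - \frac{1}{-2095 + 36705} = \left(\frac{4}{23} - - \frac{1703}{828}\right) - \frac{1}{-2095 + 36705} = \left(\frac{4}{23} + \frac{1703}{828}\right) - \frac{1}{34610} = \frac{1847}{828} - \frac{1}{34610} = \frac{31961921}{14328540}$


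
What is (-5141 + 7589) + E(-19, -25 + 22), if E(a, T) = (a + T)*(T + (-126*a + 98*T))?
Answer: -43686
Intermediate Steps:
E(a, T) = (T + a)*(-126*a + 99*T)
(-5141 + 7589) + E(-19, -25 + 22) = (-5141 + 7589) + (-126*(-19)**2 + 99*(-25 + 22)**2 - 27*(-25 + 22)*(-19)) = 2448 + (-126*361 + 99*(-3)**2 - 27*(-3)*(-19)) = 2448 + (-45486 + 99*9 - 1539) = 2448 + (-45486 + 891 - 1539) = 2448 - 46134 = -43686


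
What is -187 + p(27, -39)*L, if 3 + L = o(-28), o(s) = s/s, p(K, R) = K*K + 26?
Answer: -1697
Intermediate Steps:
p(K, R) = 26 + K² (p(K, R) = K² + 26 = 26 + K²)
o(s) = 1
L = -2 (L = -3 + 1 = -2)
-187 + p(27, -39)*L = -187 + (26 + 27²)*(-2) = -187 + (26 + 729)*(-2) = -187 + 755*(-2) = -187 - 1510 = -1697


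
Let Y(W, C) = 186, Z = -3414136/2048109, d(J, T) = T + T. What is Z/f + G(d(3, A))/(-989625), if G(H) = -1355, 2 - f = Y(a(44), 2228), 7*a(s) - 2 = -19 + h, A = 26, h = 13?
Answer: 4630177232/443978828475 ≈ 0.010429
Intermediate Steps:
d(J, T) = 2*T
a(s) = -4/7 (a(s) = 2/7 + (-19 + 13)/7 = 2/7 + (⅐)*(-6) = 2/7 - 6/7 = -4/7)
Z = -3414136/2048109 (Z = -3414136*1/2048109 = -3414136/2048109 ≈ -1.6670)
f = -184 (f = 2 - 1*186 = 2 - 186 = -184)
Z/f + G(d(3, A))/(-989625) = -3414136/2048109/(-184) - 1355/(-989625) = -3414136/2048109*(-1/184) - 1355*(-1/989625) = 426767/47106507 + 271/197925 = 4630177232/443978828475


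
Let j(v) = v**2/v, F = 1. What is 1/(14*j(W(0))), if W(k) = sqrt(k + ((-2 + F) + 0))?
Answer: -I/14 ≈ -0.071429*I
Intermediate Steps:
W(k) = sqrt(-1 + k) (W(k) = sqrt(k + ((-2 + 1) + 0)) = sqrt(k + (-1 + 0)) = sqrt(k - 1) = sqrt(-1 + k))
j(v) = v
1/(14*j(W(0))) = 1/(14*sqrt(-1 + 0)) = 1/(14*sqrt(-1)) = 1/(14*I) = -I/14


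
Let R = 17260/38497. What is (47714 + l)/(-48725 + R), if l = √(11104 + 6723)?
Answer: -1836845858/1875749065 - 38497*√17827/1875749065 ≈ -0.98200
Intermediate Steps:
l = √17827 ≈ 133.52
R = 17260/38497 (R = 17260*(1/38497) = 17260/38497 ≈ 0.44835)
(47714 + l)/(-48725 + R) = (47714 + √17827)/(-48725 + 17260/38497) = (47714 + √17827)/(-1875749065/38497) = (47714 + √17827)*(-38497/1875749065) = -1836845858/1875749065 - 38497*√17827/1875749065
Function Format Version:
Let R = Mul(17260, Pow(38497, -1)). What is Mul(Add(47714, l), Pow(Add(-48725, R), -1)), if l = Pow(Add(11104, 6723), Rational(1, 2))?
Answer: Add(Rational(-1836845858, 1875749065), Mul(Rational(-38497, 1875749065), Pow(17827, Rational(1, 2)))) ≈ -0.98200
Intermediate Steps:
l = Pow(17827, Rational(1, 2)) ≈ 133.52
R = Rational(17260, 38497) (R = Mul(17260, Rational(1, 38497)) = Rational(17260, 38497) ≈ 0.44835)
Mul(Add(47714, l), Pow(Add(-48725, R), -1)) = Mul(Add(47714, Pow(17827, Rational(1, 2))), Pow(Add(-48725, Rational(17260, 38497)), -1)) = Mul(Add(47714, Pow(17827, Rational(1, 2))), Pow(Rational(-1875749065, 38497), -1)) = Mul(Add(47714, Pow(17827, Rational(1, 2))), Rational(-38497, 1875749065)) = Add(Rational(-1836845858, 1875749065), Mul(Rational(-38497, 1875749065), Pow(17827, Rational(1, 2))))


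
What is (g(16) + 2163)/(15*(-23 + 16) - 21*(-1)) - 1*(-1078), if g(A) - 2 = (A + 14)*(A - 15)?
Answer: 88357/84 ≈ 1051.9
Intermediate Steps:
g(A) = 2 + (-15 + A)*(14 + A) (g(A) = 2 + (A + 14)*(A - 15) = 2 + (14 + A)*(-15 + A) = 2 + (-15 + A)*(14 + A))
(g(16) + 2163)/(15*(-23 + 16) - 21*(-1)) - 1*(-1078) = ((-208 + 16**2 - 1*16) + 2163)/(15*(-23 + 16) - 21*(-1)) - 1*(-1078) = ((-208 + 256 - 16) + 2163)/(15*(-7) + 21) + 1078 = (32 + 2163)/(-105 + 21) + 1078 = 2195/(-84) + 1078 = 2195*(-1/84) + 1078 = -2195/84 + 1078 = 88357/84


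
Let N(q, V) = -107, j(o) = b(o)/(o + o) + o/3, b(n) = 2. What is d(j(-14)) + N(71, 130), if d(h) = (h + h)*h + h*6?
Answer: -79847/882 ≈ -90.529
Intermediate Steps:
j(o) = 1/o + o/3 (j(o) = 2/(o + o) + o/3 = 2/((2*o)) + o*(⅓) = 2*(1/(2*o)) + o/3 = 1/o + o/3)
d(h) = 2*h² + 6*h (d(h) = (2*h)*h + 6*h = 2*h² + 6*h)
d(j(-14)) + N(71, 130) = 2*(1/(-14) + (⅓)*(-14))*(3 + (1/(-14) + (⅓)*(-14))) - 107 = 2*(-1/14 - 14/3)*(3 + (-1/14 - 14/3)) - 107 = 2*(-199/42)*(3 - 199/42) - 107 = 2*(-199/42)*(-73/42) - 107 = 14527/882 - 107 = -79847/882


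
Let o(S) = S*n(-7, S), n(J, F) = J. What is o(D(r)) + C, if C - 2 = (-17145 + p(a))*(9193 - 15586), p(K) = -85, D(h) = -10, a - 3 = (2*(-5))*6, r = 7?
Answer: 110151462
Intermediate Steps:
a = -57 (a = 3 + (2*(-5))*6 = 3 - 10*6 = 3 - 60 = -57)
o(S) = -7*S (o(S) = S*(-7) = -7*S)
C = 110151392 (C = 2 + (-17145 - 85)*(9193 - 15586) = 2 - 17230*(-6393) = 2 + 110151390 = 110151392)
o(D(r)) + C = -7*(-10) + 110151392 = 70 + 110151392 = 110151462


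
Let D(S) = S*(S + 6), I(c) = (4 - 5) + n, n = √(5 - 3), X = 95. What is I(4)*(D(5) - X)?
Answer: 40 - 40*√2 ≈ -16.569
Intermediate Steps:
n = √2 ≈ 1.4142
I(c) = -1 + √2 (I(c) = (4 - 5) + √2 = -1 + √2)
D(S) = S*(6 + S)
I(4)*(D(5) - X) = (-1 + √2)*(5*(6 + 5) - 1*95) = (-1 + √2)*(5*11 - 95) = (-1 + √2)*(55 - 95) = (-1 + √2)*(-40) = 40 - 40*√2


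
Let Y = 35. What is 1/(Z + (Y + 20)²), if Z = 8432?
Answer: 1/11457 ≈ 8.7283e-5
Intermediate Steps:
1/(Z + (Y + 20)²) = 1/(8432 + (35 + 20)²) = 1/(8432 + 55²) = 1/(8432 + 3025) = 1/11457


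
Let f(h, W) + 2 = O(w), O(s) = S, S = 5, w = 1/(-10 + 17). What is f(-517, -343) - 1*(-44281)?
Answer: 44284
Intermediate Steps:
w = ⅐ (w = 1/7 = ⅐ ≈ 0.14286)
O(s) = 5
f(h, W) = 3 (f(h, W) = -2 + 5 = 3)
f(-517, -343) - 1*(-44281) = 3 - 1*(-44281) = 3 + 44281 = 44284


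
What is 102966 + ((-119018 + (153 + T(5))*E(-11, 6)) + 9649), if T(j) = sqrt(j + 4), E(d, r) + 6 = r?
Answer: -6403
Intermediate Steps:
E(d, r) = -6 + r
T(j) = sqrt(4 + j)
102966 + ((-119018 + (153 + T(5))*E(-11, 6)) + 9649) = 102966 + ((-119018 + (153 + sqrt(4 + 5))*(-6 + 6)) + 9649) = 102966 + ((-119018 + (153 + sqrt(9))*0) + 9649) = 102966 + ((-119018 + (153 + 3)*0) + 9649) = 102966 + ((-119018 + 156*0) + 9649) = 102966 + ((-119018 + 0) + 9649) = 102966 + (-119018 + 9649) = 102966 - 109369 = -6403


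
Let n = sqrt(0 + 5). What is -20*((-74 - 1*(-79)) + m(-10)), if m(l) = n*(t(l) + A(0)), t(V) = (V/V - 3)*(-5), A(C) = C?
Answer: -100 - 200*sqrt(5) ≈ -547.21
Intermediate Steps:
t(V) = 10 (t(V) = (1 - 3)*(-5) = -2*(-5) = 10)
n = sqrt(5) ≈ 2.2361
m(l) = 10*sqrt(5) (m(l) = sqrt(5)*(10 + 0) = sqrt(5)*10 = 10*sqrt(5))
-20*((-74 - 1*(-79)) + m(-10)) = -20*((-74 - 1*(-79)) + 10*sqrt(5)) = -20*((-74 + 79) + 10*sqrt(5)) = -20*(5 + 10*sqrt(5)) = -100 - 200*sqrt(5)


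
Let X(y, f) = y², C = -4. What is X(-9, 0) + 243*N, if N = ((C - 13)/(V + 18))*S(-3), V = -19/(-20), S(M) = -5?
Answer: 443799/379 ≈ 1171.0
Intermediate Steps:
V = 19/20 (V = -19*(-1/20) = 19/20 ≈ 0.95000)
N = 1700/379 (N = ((-4 - 13)/(19/20 + 18))*(-5) = -17/379/20*(-5) = -17*20/379*(-5) = -340/379*(-5) = 1700/379 ≈ 4.4855)
X(-9, 0) + 243*N = (-9)² + 243*(1700/379) = 81 + 413100/379 = 443799/379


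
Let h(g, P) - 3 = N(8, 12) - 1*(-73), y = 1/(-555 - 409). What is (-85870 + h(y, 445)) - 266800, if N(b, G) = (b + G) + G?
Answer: -352562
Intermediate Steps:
y = -1/964 (y = 1/(-964) = -1/964 ≈ -0.0010373)
N(b, G) = b + 2*G (N(b, G) = (G + b) + G = b + 2*G)
h(g, P) = 108 (h(g, P) = 3 + ((8 + 2*12) - 1*(-73)) = 3 + ((8 + 24) + 73) = 3 + (32 + 73) = 3 + 105 = 108)
(-85870 + h(y, 445)) - 266800 = (-85870 + 108) - 266800 = -85762 - 266800 = -352562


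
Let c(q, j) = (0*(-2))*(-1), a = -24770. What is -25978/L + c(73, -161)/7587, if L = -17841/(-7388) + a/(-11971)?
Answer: -2297539729544/396575371 ≈ -5793.5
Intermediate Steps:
c(q, j) = 0 (c(q, j) = 0*(-1) = 0)
L = 396575371/88441748 (L = -17841/(-7388) - 24770/(-11971) = -17841*(-1/7388) - 24770*(-1/11971) = 17841/7388 + 24770/11971 = 396575371/88441748 ≈ 4.4840)
-25978/L + c(73, -161)/7587 = -25978/396575371/88441748 + 0/7587 = -25978*88441748/396575371 + 0*(1/7587) = -2297539729544/396575371 + 0 = -2297539729544/396575371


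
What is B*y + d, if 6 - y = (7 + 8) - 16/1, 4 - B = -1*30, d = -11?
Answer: 227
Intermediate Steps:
B = 34 (B = 4 - (-1)*30 = 4 - 1*(-30) = 4 + 30 = 34)
y = 7 (y = 6 - ((7 + 8) - 16/1) = 6 - (15 - 16*1) = 6 - (15 - 16) = 6 - 1*(-1) = 6 + 1 = 7)
B*y + d = 34*7 - 11 = 238 - 11 = 227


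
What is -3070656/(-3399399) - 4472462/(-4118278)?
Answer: 1547194327817/777759450829 ≈ 1.9893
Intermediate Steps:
-3070656/(-3399399) - 4472462/(-4118278) = -3070656*(-1/3399399) - 4472462*(-1/4118278) = 341184/377711 + 2236231/2059139 = 1547194327817/777759450829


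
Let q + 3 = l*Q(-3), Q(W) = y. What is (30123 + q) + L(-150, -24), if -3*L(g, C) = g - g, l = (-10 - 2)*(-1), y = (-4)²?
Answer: 30312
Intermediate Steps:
y = 16
Q(W) = 16
l = 12 (l = -12*(-1) = 12)
L(g, C) = 0 (L(g, C) = -(g - g)/3 = -⅓*0 = 0)
q = 189 (q = -3 + 12*16 = -3 + 192 = 189)
(30123 + q) + L(-150, -24) = (30123 + 189) + 0 = 30312 + 0 = 30312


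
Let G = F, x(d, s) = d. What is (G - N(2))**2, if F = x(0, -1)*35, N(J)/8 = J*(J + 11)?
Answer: 43264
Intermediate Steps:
N(J) = 8*J*(11 + J) (N(J) = 8*(J*(J + 11)) = 8*(J*(11 + J)) = 8*J*(11 + J))
F = 0 (F = 0*35 = 0)
G = 0
(G - N(2))**2 = (0 - 8*2*(11 + 2))**2 = (0 - 8*2*13)**2 = (0 - 1*208)**2 = (0 - 208)**2 = (-208)**2 = 43264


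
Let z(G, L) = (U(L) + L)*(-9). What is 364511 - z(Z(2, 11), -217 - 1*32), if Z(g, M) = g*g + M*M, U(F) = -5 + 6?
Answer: 362279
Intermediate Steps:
U(F) = 1
Z(g, M) = M² + g² (Z(g, M) = g² + M² = M² + g²)
z(G, L) = -9 - 9*L (z(G, L) = (1 + L)*(-9) = -9 - 9*L)
364511 - z(Z(2, 11), -217 - 1*32) = 364511 - (-9 - 9*(-217 - 1*32)) = 364511 - (-9 - 9*(-217 - 32)) = 364511 - (-9 - 9*(-249)) = 364511 - (-9 + 2241) = 364511 - 1*2232 = 364511 - 2232 = 362279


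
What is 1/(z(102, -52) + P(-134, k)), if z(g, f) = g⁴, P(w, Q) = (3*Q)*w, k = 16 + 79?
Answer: 1/108205026 ≈ 9.2417e-9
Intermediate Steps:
k = 95
P(w, Q) = 3*Q*w
1/(z(102, -52) + P(-134, k)) = 1/(102⁴ + 3*95*(-134)) = 1/(108243216 - 38190) = 1/108205026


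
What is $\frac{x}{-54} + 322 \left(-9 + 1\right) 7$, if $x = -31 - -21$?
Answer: $- \frac{486859}{27} \approx -18032.0$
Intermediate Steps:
$x = -10$ ($x = -31 + 21 = -10$)
$\frac{x}{-54} + 322 \left(-9 + 1\right) 7 = - \frac{10}{-54} + 322 \left(-9 + 1\right) 7 = \left(-10\right) \left(- \frac{1}{54}\right) + 322 \left(\left(-8\right) 7\right) = \frac{5}{27} + 322 \left(-56\right) = \frac{5}{27} - 18032 = - \frac{486859}{27}$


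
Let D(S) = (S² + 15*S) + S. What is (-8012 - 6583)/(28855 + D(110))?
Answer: -2919/8543 ≈ -0.34168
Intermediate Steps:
D(S) = S² + 16*S
(-8012 - 6583)/(28855 + D(110)) = (-8012 - 6583)/(28855 + 110*(16 + 110)) = -14595/(28855 + 110*126) = -14595/(28855 + 13860) = -14595/42715 = -14595*1/42715 = -2919/8543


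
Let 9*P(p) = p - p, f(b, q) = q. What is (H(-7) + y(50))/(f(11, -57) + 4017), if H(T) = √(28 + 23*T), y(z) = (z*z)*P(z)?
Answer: I*√133/3960 ≈ 0.0029123*I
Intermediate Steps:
P(p) = 0 (P(p) = (p - p)/9 = (⅑)*0 = 0)
y(z) = 0 (y(z) = (z*z)*0 = z²*0 = 0)
(H(-7) + y(50))/(f(11, -57) + 4017) = (√(28 + 23*(-7)) + 0)/(-57 + 4017) = (√(28 - 161) + 0)/3960 = (√(-133) + 0)*(1/3960) = (I*√133 + 0)*(1/3960) = (I*√133)*(1/3960) = I*√133/3960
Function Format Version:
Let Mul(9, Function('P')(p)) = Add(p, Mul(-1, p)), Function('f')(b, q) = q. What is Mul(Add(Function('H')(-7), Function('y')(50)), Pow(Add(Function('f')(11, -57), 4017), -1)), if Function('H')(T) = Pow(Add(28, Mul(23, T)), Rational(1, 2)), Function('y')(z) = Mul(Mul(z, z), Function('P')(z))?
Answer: Mul(Rational(1, 3960), I, Pow(133, Rational(1, 2))) ≈ Mul(0.0029123, I)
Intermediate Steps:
Function('P')(p) = 0 (Function('P')(p) = Mul(Rational(1, 9), Add(p, Mul(-1, p))) = Mul(Rational(1, 9), 0) = 0)
Function('y')(z) = 0 (Function('y')(z) = Mul(Mul(z, z), 0) = Mul(Pow(z, 2), 0) = 0)
Mul(Add(Function('H')(-7), Function('y')(50)), Pow(Add(Function('f')(11, -57), 4017), -1)) = Mul(Add(Pow(Add(28, Mul(23, -7)), Rational(1, 2)), 0), Pow(Add(-57, 4017), -1)) = Mul(Add(Pow(Add(28, -161), Rational(1, 2)), 0), Pow(3960, -1)) = Mul(Add(Pow(-133, Rational(1, 2)), 0), Rational(1, 3960)) = Mul(Add(Mul(I, Pow(133, Rational(1, 2))), 0), Rational(1, 3960)) = Mul(Mul(I, Pow(133, Rational(1, 2))), Rational(1, 3960)) = Mul(Rational(1, 3960), I, Pow(133, Rational(1, 2)))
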